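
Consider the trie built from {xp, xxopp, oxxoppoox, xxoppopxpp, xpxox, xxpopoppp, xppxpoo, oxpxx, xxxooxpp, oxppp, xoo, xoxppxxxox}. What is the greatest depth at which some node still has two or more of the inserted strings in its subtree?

5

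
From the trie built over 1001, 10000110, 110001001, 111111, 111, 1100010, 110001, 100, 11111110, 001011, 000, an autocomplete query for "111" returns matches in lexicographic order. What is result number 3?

11111110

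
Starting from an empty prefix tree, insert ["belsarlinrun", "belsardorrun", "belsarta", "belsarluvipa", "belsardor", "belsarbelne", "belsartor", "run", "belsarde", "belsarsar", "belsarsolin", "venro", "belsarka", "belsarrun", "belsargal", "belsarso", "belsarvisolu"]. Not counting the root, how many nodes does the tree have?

62

Count nodes per top-level branch (shared prefixes stored once):
  'b'-branch (belsarbelne, belsarde, belsardor, belsardorrun, belsargal, belsarka, belsarlinrun, belsarluvipa, belsarrun, belsarsar, belsarso, belsarsolin, belsarta, belsartor, belsarvisolu): 54 nodes
  'r'-branch (run): 3 nodes
  'v'-branch (venro): 5 nodes
Sum: 62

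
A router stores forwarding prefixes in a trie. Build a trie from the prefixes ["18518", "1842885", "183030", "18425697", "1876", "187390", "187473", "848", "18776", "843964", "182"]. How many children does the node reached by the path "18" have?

Follow the path "18" to its node, then look at its outgoing edges.
Characters that immediately follow "18" among the stored strings: {2, 3, 4, 5, 7}.
That node has 5 child edges.

5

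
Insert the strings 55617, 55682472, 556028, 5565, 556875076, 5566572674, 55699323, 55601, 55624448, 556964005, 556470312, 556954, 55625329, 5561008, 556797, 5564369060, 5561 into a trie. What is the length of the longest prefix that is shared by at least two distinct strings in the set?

The deepest shared node is where two words last agree before diverging.
e.g. "55601" and "556028" share the prefix "5560" of length 4; no pair shares a longer one.
Longest shared-prefix length: 4

4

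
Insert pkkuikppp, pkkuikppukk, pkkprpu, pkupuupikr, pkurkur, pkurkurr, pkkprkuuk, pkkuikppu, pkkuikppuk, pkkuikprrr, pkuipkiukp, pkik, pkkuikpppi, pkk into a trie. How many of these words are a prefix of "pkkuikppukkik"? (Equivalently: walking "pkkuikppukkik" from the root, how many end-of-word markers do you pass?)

4

Check each prefix of "pkkuikppukkik" against the stored set — each match is an end-marker on the path.
Prefixes of the query that are stored words: "pkk", "pkkuikppu", "pkkuikppuk", "pkkuikppukk"
Count: 4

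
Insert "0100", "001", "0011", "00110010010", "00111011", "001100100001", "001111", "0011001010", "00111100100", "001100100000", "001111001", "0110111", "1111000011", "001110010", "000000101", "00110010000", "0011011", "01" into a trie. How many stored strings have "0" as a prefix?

17

Filter for entries beginning with "0":
Matches: "000000101", "001", "0011", "00110010000", "001100100000", "001100100001", "00110010010", "0011001010", "0011011", "001110010", "00111011", "001111", "001111001", "00111100100", "01", "0100", "0110111"
Count: 17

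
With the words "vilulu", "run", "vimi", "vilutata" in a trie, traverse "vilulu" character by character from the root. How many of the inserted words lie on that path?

Check each prefix of "vilulu" against the stored set — each match is an end-marker on the path.
Prefixes of the query that are stored words: "vilulu"
Count: 1

1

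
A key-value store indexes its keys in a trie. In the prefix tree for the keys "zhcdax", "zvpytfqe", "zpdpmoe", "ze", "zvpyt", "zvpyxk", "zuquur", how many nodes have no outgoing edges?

Leaves are exactly the stored words that no other stored word extends.
Those words: "ze", "zhcdax", "zpdpmoe", "zuquur", "zvpytfqe", "zvpyxk"
Leaf count: 6

6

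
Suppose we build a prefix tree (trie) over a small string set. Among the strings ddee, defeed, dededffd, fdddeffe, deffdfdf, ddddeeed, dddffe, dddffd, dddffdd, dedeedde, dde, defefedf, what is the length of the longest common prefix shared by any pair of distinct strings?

6

Look for the deepest trie node that still has at least two words in its subtree.
e.g. "dddffd" and "dddffdd" share the prefix "dddffd" of length 6; no pair shares a longer one.
Longest shared-prefix length: 6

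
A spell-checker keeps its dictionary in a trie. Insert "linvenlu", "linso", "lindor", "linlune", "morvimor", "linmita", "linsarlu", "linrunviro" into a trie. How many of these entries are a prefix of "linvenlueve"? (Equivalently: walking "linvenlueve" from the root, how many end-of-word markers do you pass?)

1

Walk "linvenlueve" from the root; an end-of-word marker is hit whenever a stored word is a prefix of "linvenlueve".
Prefixes of the query that are stored words: "linvenlu"
Count: 1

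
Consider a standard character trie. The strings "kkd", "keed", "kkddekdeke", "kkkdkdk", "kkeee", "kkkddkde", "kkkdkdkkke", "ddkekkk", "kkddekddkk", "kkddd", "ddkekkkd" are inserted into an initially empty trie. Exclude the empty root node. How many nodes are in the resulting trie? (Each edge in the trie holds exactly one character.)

40

For each word, the new-node count is its length minus the longest prefix already in the trie:
  "kkd" → 3 new (k, k, d)
  "keed" → prefix "k" already present; 3 new (e, e, d)
  "kkddekdeke" → prefix "kkd" already present; 7 new (d, e, k, d, e, k, e)
  "kkkdkdk" → prefix "kk" already present; 5 new (k, d, k, d, k)
  "kkeee" → prefix "kk" already present; 3 new (e, e, e)
  "kkkddkde" → prefix "kkkd" already present; 4 new (d, k, d, e)
  "kkkdkdkkke" → prefix "kkkdkdk" already present; 3 new (k, k, e)
  "ddkekkk" → 7 new (d, d, k, e, k, k, k)
  "kkddekddkk" → prefix "kkddekd" already present; 3 new (d, k, k)
  "kkddd" → prefix "kkdd" already present; 1 new (d)
  "ddkekkkd" → prefix "ddkekkk" already present; 1 new (d)
Total nodes = 3 + 3 + 7 + 5 + 3 + 4 + 3 + 7 + 3 + 1 + 1 = 40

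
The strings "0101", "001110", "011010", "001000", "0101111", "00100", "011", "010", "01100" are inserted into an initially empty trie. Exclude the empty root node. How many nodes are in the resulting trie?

20

Count nodes per top-level branch (shared prefixes stored once):
  '0'-branch (00100, 001000, 001110, 010, 0101, 0101111, 011, 01100, 011010): 20 nodes
Sum: 20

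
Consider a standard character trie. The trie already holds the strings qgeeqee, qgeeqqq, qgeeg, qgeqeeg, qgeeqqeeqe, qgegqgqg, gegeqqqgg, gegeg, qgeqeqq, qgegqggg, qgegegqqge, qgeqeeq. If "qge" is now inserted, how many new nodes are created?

0

"qge" is already a full path in the trie; only an end-marker is added.
No new nodes are needed: 0.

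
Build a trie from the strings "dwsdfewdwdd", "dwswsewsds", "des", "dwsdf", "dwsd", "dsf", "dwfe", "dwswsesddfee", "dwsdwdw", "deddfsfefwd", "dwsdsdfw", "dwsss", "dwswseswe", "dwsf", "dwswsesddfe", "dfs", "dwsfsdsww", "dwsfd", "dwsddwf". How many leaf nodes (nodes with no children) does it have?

Leaves are exactly the stored words that no other stored word extends.
Those words: "deddfsfefwd", "des", "dfs", "dsf", "dwfe", "dwsddwf", "dwsdfewdwdd", "dwsdsdfw", "dwsdwdw", "dwsfd", "dwsfsdsww", "dwsss", "dwswsesddfee", "dwswseswe", "dwswsewsds"
Leaf count: 15

15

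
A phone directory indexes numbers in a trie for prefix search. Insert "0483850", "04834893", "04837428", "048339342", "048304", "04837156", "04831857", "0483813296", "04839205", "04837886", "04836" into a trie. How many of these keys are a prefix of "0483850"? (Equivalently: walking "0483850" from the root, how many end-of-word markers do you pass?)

1

Traverse "0483850" character by character; count nodes along the way that are marked as word ends.
Prefixes of the query that are stored words: "0483850"
Count: 1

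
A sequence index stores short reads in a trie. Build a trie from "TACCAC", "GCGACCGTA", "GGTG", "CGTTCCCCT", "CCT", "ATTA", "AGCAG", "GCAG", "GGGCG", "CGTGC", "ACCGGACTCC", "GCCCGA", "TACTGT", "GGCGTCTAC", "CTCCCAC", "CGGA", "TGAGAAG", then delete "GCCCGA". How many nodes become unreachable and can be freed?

A node on "GCCCGA"'s path can go only if nothing else ends at it or branches off below it.
The suffix "CCGA" (4 nodes) is used only by "GCCCGA"; the node for "GC" still has the child "G", so pruning stops there.
Nodes removed: 4

4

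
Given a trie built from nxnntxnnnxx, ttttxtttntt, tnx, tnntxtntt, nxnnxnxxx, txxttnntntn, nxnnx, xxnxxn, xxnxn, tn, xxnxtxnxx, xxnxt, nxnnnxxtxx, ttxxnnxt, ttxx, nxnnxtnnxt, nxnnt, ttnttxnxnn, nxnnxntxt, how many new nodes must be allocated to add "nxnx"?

1

Walking "nxnx" from the root, the first 3 characters ("nxn") follow existing edges; "x" is the first miss.
Each of the 1 remaining characters creates one node.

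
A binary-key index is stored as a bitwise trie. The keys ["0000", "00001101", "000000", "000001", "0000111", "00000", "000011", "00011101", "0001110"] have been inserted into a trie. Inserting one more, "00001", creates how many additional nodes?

0

"00001" is already a full path in the trie; only an end-marker is added.
No new nodes are needed: 0.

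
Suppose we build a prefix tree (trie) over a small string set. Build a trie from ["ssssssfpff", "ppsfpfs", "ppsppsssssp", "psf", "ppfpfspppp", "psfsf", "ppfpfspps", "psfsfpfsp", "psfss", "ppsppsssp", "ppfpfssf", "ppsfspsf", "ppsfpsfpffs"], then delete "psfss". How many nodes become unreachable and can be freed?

A node on "psfss"'s path can go only if nothing else ends at it or branches off below it.
The suffix "s" (1 node) is used only by "psfss"; the node for "psfs" still has the child "f", so pruning stops there.
Nodes removed: 1

1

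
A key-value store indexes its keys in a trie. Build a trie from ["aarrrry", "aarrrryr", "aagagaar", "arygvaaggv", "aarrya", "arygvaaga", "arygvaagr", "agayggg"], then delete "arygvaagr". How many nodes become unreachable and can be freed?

1

A node on "arygvaagr"'s path can go only if nothing else ends at it or branches off below it.
The suffix "r" (1 node) is used only by "arygvaagr"; the node for "arygvaag" still has the child "g", so pruning stops there.
Nodes removed: 1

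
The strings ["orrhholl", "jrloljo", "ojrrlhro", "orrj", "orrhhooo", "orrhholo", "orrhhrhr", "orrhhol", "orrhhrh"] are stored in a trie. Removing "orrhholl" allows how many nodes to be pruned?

1

Walk "orrhholl" from the leaf back toward the root, removing each node that no remaining word uses.
The suffix "l" (1 node) is used only by "orrhholl"; the node for "orrhhol" still has the child "o", so pruning stops there.
Nodes removed: 1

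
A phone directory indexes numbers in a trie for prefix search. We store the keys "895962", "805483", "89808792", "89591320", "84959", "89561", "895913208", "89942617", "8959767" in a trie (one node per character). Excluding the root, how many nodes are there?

For each word, the new-node count is its length minus the longest prefix already in the trie:
  "895962" → 6 new (8, 9, 5, 9, 6, 2)
  "805483" → prefix "8" already present; 5 new (0, 5, 4, 8, 3)
  "89808792" → prefix "89" already present; 6 new (8, 0, 8, 7, 9, 2)
  "89591320" → prefix "8959" already present; 4 new (1, 3, 2, 0)
  "84959" → prefix "8" already present; 4 new (4, 9, 5, 9)
  "89561" → prefix "895" already present; 2 new (6, 1)
  "895913208" → prefix "89591320" already present; 1 new (8)
  "89942617" → prefix "89" already present; 6 new (9, 4, 2, 6, 1, 7)
  "8959767" → prefix "8959" already present; 3 new (7, 6, 7)
Total nodes = 6 + 5 + 6 + 4 + 4 + 2 + 1 + 6 + 3 = 37

37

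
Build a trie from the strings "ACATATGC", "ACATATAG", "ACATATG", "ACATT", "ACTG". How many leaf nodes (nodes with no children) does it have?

A leaf is a node with no children — equivalently, the end of a word that is not a proper prefix of any other stored word.
Those words: "ACATATAG", "ACATATGC", "ACATT", "ACTG"
Leaf count: 4

4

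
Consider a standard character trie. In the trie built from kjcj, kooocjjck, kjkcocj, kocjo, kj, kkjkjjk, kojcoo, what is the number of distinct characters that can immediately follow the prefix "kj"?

2

Walk "kj" from the root, arriving at one node.
Characters that immediately follow "kj" among the stored strings: {c, k}.
That node has 2 child edges.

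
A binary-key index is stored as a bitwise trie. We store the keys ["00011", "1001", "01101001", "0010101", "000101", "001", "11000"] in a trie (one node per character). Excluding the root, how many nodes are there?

Trace insertions, counting only characters that open a new branch:
  "00011" → 5 new (0, 0, 0, 1, 1)
  "1001" → 4 new (1, 0, 0, 1)
  "01101001" → prefix "0" already present; 7 new (1, 1, 0, 1, 0, 0, 1)
  "0010101" → prefix "00" already present; 5 new (1, 0, 1, 0, 1)
  "000101" → prefix "0001" already present; 2 new (0, 1)
  "001" → prefix "001" already present; 0 new (none)
  "11000" → prefix "1" already present; 4 new (1, 0, 0, 0)
Total nodes = 5 + 4 + 7 + 5 + 2 + 0 + 4 = 27

27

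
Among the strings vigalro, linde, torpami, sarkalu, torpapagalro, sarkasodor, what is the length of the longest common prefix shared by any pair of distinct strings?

Look for the deepest trie node that still has at least two words in its subtree.
"sarkalu" and "sarkasodor" agree on "sarka" (5 characters) before diverging; nothing deeper is shared.
Longest shared-prefix length: 5

5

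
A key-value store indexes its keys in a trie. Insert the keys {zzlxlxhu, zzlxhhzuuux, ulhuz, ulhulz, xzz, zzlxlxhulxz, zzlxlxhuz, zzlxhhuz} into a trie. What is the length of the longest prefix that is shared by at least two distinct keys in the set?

8

The deepest shared node is where two words last agree before diverging.
e.g. "zzlxlxhu" and "zzlxlxhulxz" share the prefix "zzlxlxhu" of length 8; no pair shares a longer one.
Longest shared-prefix length: 8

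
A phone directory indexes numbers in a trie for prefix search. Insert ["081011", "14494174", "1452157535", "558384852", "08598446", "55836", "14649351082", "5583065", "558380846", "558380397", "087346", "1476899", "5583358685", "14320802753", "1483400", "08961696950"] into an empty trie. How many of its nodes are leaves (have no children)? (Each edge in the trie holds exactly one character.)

16

Leaves are exactly the stored words that no other stored word extends.
Those words: "081011", "08598446", "087346", "08961696950", "14320802753", "14494174", "1452157535", "14649351082", "1476899", "1483400", "5583065", "5583358685", "55836", "558380397", "558380846", "558384852"
Leaf count: 16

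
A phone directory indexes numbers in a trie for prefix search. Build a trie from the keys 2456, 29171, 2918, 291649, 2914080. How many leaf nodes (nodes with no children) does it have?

5

Leaves are exactly the stored words that no other stored word extends.
Those words: "2456", "2914080", "291649", "29171", "2918"
Leaf count: 5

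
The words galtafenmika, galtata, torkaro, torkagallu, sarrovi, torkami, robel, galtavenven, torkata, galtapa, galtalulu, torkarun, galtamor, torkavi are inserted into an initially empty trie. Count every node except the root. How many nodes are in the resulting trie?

61

Count nodes per top-level branch (shared prefixes stored once):
  'g'-branch (galtafenmika, galtalulu, galtamor, galtapa, galtata, galtavenven): 29 nodes
  'r'-branch (robel): 5 nodes
  's'-branch (sarrovi): 7 nodes
  't'-branch (torkagallu, torkami, torkaro, torkarun, torkata, torkavi): 20 nodes
Sum: 61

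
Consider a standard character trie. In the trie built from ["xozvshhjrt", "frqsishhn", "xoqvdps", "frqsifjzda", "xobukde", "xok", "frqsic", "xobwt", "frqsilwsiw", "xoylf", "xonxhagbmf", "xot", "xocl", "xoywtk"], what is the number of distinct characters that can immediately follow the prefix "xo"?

The children of the "xo" node are the distinct next characters among strings starting with "xo".
Characters that immediately follow "xo" among the stored strings: {b, c, k, n, q, t, y, z}.
That node has 8 child edges.

8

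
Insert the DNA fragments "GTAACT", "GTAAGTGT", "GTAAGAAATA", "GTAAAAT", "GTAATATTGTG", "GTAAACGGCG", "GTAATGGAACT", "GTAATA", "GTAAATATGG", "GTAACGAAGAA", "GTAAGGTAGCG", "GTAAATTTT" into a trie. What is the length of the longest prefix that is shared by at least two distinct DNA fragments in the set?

Equivalently: take the maximum, over all pairs, of their longest common prefix length.
e.g. "GTAAATATGG" and "GTAAATTTT" share the prefix "GTAAAT" of length 6; no pair shares a longer one.
Longest shared-prefix length: 6

6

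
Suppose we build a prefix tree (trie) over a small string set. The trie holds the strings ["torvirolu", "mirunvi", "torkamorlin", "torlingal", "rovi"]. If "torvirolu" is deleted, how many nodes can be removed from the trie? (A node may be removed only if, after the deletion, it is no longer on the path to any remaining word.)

Walk "torvirolu" from the leaf back toward the root, removing each node that no remaining word uses.
The suffix "virolu" (6 nodes) is used only by "torvirolu"; the node for "tor" still has the child "k", so pruning stops there.
Nodes removed: 6

6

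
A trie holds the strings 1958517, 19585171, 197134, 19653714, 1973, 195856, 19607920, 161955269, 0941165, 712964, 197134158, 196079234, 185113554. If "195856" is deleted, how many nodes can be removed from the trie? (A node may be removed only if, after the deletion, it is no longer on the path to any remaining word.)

After clearing the end-marker at "195856", prune upward until reaching a node still needed by another word.
The suffix "6" (1 node) is used only by "195856"; the node for "19585" still has the child "1", so pruning stops there.
Nodes removed: 1

1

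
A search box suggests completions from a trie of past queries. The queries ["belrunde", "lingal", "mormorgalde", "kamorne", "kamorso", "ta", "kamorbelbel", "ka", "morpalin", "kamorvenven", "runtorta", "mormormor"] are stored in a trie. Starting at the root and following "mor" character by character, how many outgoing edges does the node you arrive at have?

Follow the path "mor" to its node, then look at its outgoing edges.
Distinct next characters after "mor": m, p.
That node has 2 child edges.

2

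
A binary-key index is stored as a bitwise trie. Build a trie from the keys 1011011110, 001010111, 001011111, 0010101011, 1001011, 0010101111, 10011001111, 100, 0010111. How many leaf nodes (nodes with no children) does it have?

Leaves are exactly the stored words that no other stored word extends.
Those words: "0010101011", "0010101111", "001011111", "1001011", "10011001111", "1011011110"
Leaf count: 6

6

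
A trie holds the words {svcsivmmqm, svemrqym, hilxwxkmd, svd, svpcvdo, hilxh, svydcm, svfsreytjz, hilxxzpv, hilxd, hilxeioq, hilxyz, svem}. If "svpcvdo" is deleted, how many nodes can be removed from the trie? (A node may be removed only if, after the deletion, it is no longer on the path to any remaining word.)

5

Walk "svpcvdo" from the leaf back toward the root, removing each node that no remaining word uses.
The suffix "pcvdo" (5 nodes) is used only by "svpcvdo"; the node for "sv" still has the child "c", so pruning stops there.
Nodes removed: 5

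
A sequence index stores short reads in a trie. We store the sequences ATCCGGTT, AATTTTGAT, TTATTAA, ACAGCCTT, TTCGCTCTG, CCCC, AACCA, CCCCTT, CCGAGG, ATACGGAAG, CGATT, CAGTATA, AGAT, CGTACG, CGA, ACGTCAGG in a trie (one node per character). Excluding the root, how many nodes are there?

80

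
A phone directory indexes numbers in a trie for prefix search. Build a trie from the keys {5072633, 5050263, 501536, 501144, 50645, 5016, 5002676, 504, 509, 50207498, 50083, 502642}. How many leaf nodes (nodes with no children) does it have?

A leaf is a node with no children — equivalently, the end of a word that is not a proper prefix of any other stored word.
Those words: "5002676", "50083", "501144", "501536", "5016", "50207498", "502642", "504", "5050263", "50645", "5072633", "509"
Leaf count: 12

12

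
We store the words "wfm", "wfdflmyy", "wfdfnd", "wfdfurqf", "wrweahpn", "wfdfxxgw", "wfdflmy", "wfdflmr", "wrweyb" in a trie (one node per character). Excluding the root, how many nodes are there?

Count nodes per top-level branch (shared prefixes stored once):
  'w'-branch (wfdflmr, wfdflmy, wfdflmyy, wfdfnd, wfdfurqf, wfdfxxgw, wfm, wrweahpn, wrweyb): 29 nodes
Sum: 29

29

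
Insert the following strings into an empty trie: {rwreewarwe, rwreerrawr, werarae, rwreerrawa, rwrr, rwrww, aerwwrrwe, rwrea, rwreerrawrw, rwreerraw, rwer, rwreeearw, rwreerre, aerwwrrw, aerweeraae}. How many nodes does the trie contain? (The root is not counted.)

Count nodes per top-level branch (shared prefixes stored once):
  'a'-branch (aerweeraae, aerwwrrw, aerwwrrwe): 15 nodes
  'r'-branch (rwer, rwrea, rwreeearw, rwreerraw, rwreerrawa, rwreerrawr, rwreerrawrw, rwreerre, rwreewarwe, rwrr, rwrww): 28 nodes
  'w'-branch (werarae): 7 nodes
Sum: 50

50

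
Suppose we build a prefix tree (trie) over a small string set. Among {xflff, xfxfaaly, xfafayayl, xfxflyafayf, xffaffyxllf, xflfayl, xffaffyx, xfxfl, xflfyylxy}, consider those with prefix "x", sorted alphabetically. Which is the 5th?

xflff

Filter for "x…" and sort: "xfafayayl", "xffaffyx", "xffaffyxllf", "xflfayl", "xflff", "xflfyylxy", "xfxfaaly", "xfxfl", "xfxflyafayf"
The 5th is xflff.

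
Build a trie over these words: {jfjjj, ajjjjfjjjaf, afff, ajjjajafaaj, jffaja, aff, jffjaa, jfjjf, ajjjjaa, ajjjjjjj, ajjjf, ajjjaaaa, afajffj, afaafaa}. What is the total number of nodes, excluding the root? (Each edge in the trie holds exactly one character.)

52

Insert word by word; a character creates a node only if that edge doesn't already exist:
  "jfjjj" → 5 new (j, f, j, j, j)
  "ajjjjfjjjaf" → 11 new (a, j, j, j, j, f, j, j, j, a, f)
  "afff" → prefix "a" already present; 3 new (f, f, f)
  "ajjjajafaaj" → prefix "ajjj" already present; 7 new (a, j, a, f, a, a, j)
  "jffaja" → prefix "jf" already present; 4 new (f, a, j, a)
  "aff" → prefix "aff" already present; 0 new (none)
  "jffjaa" → prefix "jff" already present; 3 new (j, a, a)
  "jfjjf" → prefix "jfjj" already present; 1 new (f)
  "ajjjjaa" → prefix "ajjjj" already present; 2 new (a, a)
  "ajjjjjjj" → prefix "ajjjj" already present; 3 new (j, j, j)
  "ajjjf" → prefix "ajjj" already present; 1 new (f)
  "ajjjaaaa" → prefix "ajjja" already present; 3 new (a, a, a)
  "afajffj" → prefix "af" already present; 5 new (a, j, f, f, j)
  "afaafaa" → prefix "afa" already present; 4 new (a, f, a, a)
Total nodes = 5 + 11 + 3 + 7 + 4 + 0 + 3 + 1 + 2 + 3 + 1 + 3 + 5 + 4 = 52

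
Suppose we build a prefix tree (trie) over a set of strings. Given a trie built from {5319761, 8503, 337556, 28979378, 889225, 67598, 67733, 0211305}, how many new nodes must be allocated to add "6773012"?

The longest prefix of "6773012" already in the trie is "6773" (length 4).
New nodes needed: |"6773012"| − 4 = 7 − 4 = 3.

3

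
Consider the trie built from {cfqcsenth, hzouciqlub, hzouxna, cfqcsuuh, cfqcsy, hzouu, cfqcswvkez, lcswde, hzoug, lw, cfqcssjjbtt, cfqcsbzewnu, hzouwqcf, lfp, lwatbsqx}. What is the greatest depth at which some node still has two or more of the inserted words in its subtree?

The deepest shared node is where two words last agree before diverging.
"cfqcsbzewnu" and "cfqcsenth" agree on "cfqcs" (5 characters) before diverging; nothing deeper is shared.
Longest shared-prefix length: 5

5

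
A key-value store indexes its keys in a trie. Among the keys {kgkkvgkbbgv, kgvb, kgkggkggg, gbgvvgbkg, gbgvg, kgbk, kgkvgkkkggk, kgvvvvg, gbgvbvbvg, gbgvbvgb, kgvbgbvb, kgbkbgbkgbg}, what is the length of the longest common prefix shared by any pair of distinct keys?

The deepest shared node is where two words last agree before diverging.
"gbgvbvbvg" and "gbgvbvgb" agree on "gbgvbv" (6 characters) before diverging; nothing deeper is shared.
Longest shared-prefix length: 6

6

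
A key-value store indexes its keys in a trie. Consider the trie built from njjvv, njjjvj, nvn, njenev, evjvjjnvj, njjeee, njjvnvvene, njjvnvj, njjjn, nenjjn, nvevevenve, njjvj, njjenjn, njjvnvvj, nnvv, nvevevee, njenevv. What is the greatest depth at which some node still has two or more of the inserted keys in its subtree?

The deepest shared node is where two words last agree before diverging.
"njjvnvvene" and "njjvnvvj" agree on "njjvnvv" (7 characters) before diverging; nothing deeper is shared.
Longest shared-prefix length: 7

7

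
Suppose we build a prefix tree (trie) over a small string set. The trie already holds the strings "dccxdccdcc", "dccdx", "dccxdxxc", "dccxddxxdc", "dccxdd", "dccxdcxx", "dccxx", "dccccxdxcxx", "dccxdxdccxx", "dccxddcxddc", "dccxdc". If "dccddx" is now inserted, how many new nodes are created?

Walking "dccddx" from the root, the first 4 characters ("dccd") follow existing edges; "d" is the first miss.
So 6 − 4 = 2 new nodes.

2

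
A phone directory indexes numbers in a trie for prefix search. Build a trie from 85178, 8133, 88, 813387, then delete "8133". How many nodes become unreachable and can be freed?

0

A node on "8133"'s path can go only if nothing else ends at it or branches off below it.
Every node on "8133" is still needed (e.g. by "813387"), so nothing is freed.
Nodes removed: 0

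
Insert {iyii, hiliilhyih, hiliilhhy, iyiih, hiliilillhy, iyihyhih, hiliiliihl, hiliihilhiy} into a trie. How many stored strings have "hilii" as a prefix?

5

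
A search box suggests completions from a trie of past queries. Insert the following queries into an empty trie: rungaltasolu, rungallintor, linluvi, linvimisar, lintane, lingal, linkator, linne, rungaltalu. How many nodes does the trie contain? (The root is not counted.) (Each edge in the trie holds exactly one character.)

48

Count nodes per top-level branch (shared prefixes stored once):
  'l'-branch (lingal, linkator, linluvi, linne, lintane, linvimisar): 28 nodes
  'r'-branch (rungallintor, rungaltalu, rungaltasolu): 20 nodes
Sum: 48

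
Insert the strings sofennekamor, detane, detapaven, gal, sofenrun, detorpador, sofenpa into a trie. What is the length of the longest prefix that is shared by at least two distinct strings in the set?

The deepest shared node is where two words last agree before diverging.
"sofennekamor" and "sofenpa" agree on "sofen" (5 characters) before diverging; nothing deeper is shared.
Longest shared-prefix length: 5

5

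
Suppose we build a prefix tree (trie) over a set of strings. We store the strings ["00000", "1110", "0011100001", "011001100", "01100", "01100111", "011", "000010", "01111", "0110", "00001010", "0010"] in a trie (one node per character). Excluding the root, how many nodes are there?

Count nodes per top-level branch (shared prefixes stored once):
  '0'-branch (00000, 000010, 00001010, 0010, 0011100001, 011, 0110, 01100, 011001100, 01100111, 01111): 29 nodes
  '1'-branch (1110): 4 nodes
Sum: 33

33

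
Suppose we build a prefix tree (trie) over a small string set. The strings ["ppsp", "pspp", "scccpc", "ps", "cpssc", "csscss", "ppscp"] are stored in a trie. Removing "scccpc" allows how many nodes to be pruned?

6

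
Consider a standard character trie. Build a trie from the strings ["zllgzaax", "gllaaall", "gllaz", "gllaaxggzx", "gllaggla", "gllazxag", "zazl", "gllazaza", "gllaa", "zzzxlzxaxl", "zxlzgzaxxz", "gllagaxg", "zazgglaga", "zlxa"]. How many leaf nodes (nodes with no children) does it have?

12

Leaves are exactly the stored words that no other stored word extends.
Those words: "gllaaall", "gllaaxggzx", "gllagaxg", "gllaggla", "gllazaza", "gllazxag", "zazgglaga", "zazl", "zllgzaax", "zlxa", "zxlzgzaxxz", "zzzxlzxaxl"
Leaf count: 12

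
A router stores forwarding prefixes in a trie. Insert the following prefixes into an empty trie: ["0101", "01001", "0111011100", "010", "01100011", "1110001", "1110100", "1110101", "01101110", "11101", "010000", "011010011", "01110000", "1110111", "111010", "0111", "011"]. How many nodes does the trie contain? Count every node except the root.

45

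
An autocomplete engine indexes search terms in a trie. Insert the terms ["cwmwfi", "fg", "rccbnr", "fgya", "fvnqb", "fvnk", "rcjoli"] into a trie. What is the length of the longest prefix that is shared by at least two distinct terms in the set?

Look for the deepest trie node that still has at least two words in its subtree.
e.g. "fvnk" and "fvnqb" share the prefix "fvn" of length 3; no pair shares a longer one.
Longest shared-prefix length: 3

3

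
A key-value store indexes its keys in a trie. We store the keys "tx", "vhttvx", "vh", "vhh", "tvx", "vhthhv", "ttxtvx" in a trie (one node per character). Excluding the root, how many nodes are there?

19

Count nodes per top-level branch (shared prefixes stored once):
  't'-branch (ttxtvx, tvx, tx): 9 nodes
  'v'-branch (vh, vhh, vhthhv, vhttvx): 10 nodes
Sum: 19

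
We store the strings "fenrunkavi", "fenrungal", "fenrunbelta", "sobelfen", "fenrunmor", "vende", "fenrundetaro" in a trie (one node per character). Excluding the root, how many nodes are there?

Count nodes per top-level branch (shared prefixes stored once):
  'f'-branch (fenrunbelta, fenrundetaro, fenrungal, fenrunkavi, fenrunmor): 27 nodes
  's'-branch (sobelfen): 8 nodes
  'v'-branch (vende): 5 nodes
Sum: 40

40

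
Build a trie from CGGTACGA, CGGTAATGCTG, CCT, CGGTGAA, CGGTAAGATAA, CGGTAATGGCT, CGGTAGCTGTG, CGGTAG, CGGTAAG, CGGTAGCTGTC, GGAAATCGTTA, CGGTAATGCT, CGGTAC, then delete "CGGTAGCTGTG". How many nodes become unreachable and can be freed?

After clearing the end-marker at "CGGTAGCTGTG", prune upward until reaching a node still needed by another word.
The suffix "G" (1 node) is used only by "CGGTAGCTGTG"; the node for "CGGTAGCTGT" still has the child "C", so pruning stops there.
Nodes removed: 1

1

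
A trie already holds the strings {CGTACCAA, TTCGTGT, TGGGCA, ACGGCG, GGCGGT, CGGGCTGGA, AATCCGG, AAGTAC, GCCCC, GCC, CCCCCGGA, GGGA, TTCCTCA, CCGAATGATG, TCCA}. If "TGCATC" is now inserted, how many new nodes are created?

4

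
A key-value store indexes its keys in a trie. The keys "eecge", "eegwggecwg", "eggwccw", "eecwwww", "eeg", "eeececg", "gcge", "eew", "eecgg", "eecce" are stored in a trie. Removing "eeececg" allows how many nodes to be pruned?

5

After clearing the end-marker at "eeececg", prune upward until reaching a node still needed by another word.
The suffix "ececg" (5 nodes) is used only by "eeececg"; the node for "ee" still has the child "c", so pruning stops there.
Nodes removed: 5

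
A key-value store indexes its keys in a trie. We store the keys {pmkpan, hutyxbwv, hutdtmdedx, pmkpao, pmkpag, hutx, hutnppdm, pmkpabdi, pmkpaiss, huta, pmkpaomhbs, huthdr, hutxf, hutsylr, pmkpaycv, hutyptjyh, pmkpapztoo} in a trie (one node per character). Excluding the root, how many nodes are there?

Insert word by word; a character creates a node only if that edge doesn't already exist:
  "pmkpan" → 6 new (p, m, k, p, a, n)
  "hutyxbwv" → 8 new (h, u, t, y, x, b, w, v)
  "hutdtmdedx" → prefix "hut" already present; 7 new (d, t, m, d, e, d, x)
  "pmkpao" → prefix "pmkpa" already present; 1 new (o)
  "pmkpag" → prefix "pmkpa" already present; 1 new (g)
  "hutx" → prefix "hut" already present; 1 new (x)
  "hutnppdm" → prefix "hut" already present; 5 new (n, p, p, d, m)
  "pmkpabdi" → prefix "pmkpa" already present; 3 new (b, d, i)
  "pmkpaiss" → prefix "pmkpa" already present; 3 new (i, s, s)
  "huta" → prefix "hut" already present; 1 new (a)
  "pmkpaomhbs" → prefix "pmkpao" already present; 4 new (m, h, b, s)
  "huthdr" → prefix "hut" already present; 3 new (h, d, r)
  "hutxf" → prefix "hutx" already present; 1 new (f)
  "hutsylr" → prefix "hut" already present; 4 new (s, y, l, r)
  "pmkpaycv" → prefix "pmkpa" already present; 3 new (y, c, v)
  "hutyptjyh" → prefix "huty" already present; 5 new (p, t, j, y, h)
  "pmkpapztoo" → prefix "pmkpa" already present; 5 new (p, z, t, o, o)
Total nodes = 6 + 8 + 7 + 1 + 1 + 1 + 5 + 3 + 3 + 1 + 4 + 3 + 1 + 4 + 3 + 5 + 5 = 61

61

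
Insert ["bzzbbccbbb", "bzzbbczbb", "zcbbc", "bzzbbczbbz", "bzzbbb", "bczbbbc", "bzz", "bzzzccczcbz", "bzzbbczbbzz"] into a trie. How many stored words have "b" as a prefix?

8

Traverse to the node for "b", then collect every word in that subtree.
Matches: "bczbbbc", "bzz", "bzzbbb", "bzzbbccbbb", "bzzbbczbb", "bzzbbczbbz", "bzzbbczbbzz", "bzzzccczcbz"
Count: 8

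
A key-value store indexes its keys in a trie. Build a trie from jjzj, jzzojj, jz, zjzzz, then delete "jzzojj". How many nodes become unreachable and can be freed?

A node on "jzzojj"'s path can go only if nothing else ends at it or branches off below it.
The suffix "zojj" (4 nodes) is used only by "jzzojj"; "jz" is itself a stored word, so pruning stops there.
Nodes removed: 4

4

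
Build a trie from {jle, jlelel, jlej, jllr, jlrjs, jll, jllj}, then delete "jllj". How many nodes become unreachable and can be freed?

Walk "jllj" from the leaf back toward the root, removing each node that no remaining word uses.
The suffix "j" (1 node) is used only by "jllj"; the node for "jll" still has the child "r", so pruning stops there.
Nodes removed: 1

1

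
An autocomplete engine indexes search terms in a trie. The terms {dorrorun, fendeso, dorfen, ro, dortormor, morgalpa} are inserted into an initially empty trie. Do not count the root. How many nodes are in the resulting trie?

34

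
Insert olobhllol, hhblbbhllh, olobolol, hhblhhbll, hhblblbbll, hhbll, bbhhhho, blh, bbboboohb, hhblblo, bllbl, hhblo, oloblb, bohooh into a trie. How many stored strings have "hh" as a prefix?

6

Walk to "hh"; the words in its subtree are exactly those with that prefix.
Words under "hh": hhblbbhllh, hhblblbbll, hhblblo, hhblhhbll, hhbll, hhblo
Count: 6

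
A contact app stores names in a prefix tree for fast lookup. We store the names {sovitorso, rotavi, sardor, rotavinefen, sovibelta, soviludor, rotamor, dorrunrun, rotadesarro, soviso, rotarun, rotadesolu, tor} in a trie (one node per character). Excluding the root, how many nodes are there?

Count nodes per top-level branch (shared prefixes stored once):
  'd'-branch (dorrunrun): 9 nodes
  'r'-branch (rotadesarro, rotadesolu, rotamor, rotarun, rotavi, rotavinefen): 27 nodes
  's'-branch (sardor, sovibelta, soviludor, soviso, sovitorso): 26 nodes
  't'-branch (tor): 3 nodes
Sum: 65

65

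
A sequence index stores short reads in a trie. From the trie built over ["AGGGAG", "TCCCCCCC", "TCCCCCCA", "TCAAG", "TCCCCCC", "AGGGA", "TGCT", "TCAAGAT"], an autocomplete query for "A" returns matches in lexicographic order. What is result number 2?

DFS of the "A" subtree visits, in order: "AGGGA", "AGGGAG"
The 2nd is AGGGAG.

AGGGAG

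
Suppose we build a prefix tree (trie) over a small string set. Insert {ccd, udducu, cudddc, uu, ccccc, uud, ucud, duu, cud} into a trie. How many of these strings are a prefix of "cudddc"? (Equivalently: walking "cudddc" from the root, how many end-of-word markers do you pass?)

Walk "cudddc" from the root; an end-of-word marker is hit whenever a stored word is a prefix of "cudddc".
Prefixes of the query that are stored words: "cud", "cudddc"
Count: 2

2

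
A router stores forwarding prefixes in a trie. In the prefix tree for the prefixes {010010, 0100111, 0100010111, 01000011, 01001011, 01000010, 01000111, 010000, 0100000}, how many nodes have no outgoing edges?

A leaf is a node with no children — equivalently, the end of a word that is not a proper prefix of any other stored word.
Those words: "0100000", "01000010", "01000011", "0100010111", "01000111", "01001011", "0100111"
Leaf count: 7

7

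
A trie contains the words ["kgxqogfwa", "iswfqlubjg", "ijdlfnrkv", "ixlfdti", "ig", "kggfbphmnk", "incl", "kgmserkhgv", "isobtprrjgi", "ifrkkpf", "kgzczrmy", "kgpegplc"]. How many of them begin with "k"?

Filter for entries beginning with "k":
Words under "k": kggfbphmnk, kgmserkhgv, kgpegplc, kgxqogfwa, kgzczrmy
Count: 5

5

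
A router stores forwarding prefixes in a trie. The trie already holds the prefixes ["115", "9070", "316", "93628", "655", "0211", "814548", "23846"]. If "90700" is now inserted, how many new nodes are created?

1

"9070" is already a path in the trie; the remaining "0" must be added.
New nodes needed: |"90700"| − 4 = 5 − 4 = 1.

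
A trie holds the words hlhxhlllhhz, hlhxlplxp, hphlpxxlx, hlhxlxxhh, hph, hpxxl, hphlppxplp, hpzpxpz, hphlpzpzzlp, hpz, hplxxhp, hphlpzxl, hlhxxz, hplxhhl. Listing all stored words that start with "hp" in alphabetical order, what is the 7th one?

hplxxhp

Filter for "hp…" and sort: "hph", "hphlppxplp", "hphlpxxlx", "hphlpzpzzlp", "hphlpzxl", "hplxhhl", "hplxxhp", "hpxxl", "hpz", "hpzpxpz"
The 7th is hplxxhp.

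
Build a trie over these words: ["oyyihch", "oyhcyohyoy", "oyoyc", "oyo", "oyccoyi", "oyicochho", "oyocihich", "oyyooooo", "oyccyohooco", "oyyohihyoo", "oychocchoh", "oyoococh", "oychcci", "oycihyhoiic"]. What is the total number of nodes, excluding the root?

77

Count nodes per top-level branch (shared prefixes stored once):
  'o'-branch (oyccoyi, oyccyohooco, oychcci, oychocchoh, oycihyhoiic, oyhcyohyoy, oyicochho, oyo, oyocihich, oyoococh, oyoyc, oyyihch, oyyohihyoo, oyyooooo): 77 nodes
Sum: 77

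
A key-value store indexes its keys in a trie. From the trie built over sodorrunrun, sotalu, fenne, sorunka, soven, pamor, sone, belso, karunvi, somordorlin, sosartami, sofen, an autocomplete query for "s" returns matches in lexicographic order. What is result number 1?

sodorrunrun

Filter for "s…" and sort: "sodorrunrun", "sofen", "somordorlin", "sone", "sorunka", "sosartami", "sotalu", "soven"
The 1st is sodorrunrun.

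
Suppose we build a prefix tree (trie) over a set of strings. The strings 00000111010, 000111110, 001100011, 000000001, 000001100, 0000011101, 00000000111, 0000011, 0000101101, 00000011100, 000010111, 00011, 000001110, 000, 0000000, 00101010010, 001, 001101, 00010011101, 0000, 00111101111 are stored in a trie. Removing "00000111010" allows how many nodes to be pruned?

1

After clearing the end-marker at "00000111010", prune upward until reaching a node still needed by another word.
The suffix "0" (1 node) is used only by "00000111010"; "0000011101" is itself a stored word, so pruning stops there.
Nodes removed: 1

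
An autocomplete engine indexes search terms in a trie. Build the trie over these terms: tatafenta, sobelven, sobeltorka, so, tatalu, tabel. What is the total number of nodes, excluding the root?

27

Trie structure (* marks end of a word):
(root)
├─ s
│  └─ o *
│     └─ b
│        └─ e
│           └─ l
│              ├─ t
│              │  └─ o
│              │     └─ r
│              │        └─ k
│              │           └─ a *
│              └─ v
│                 └─ e
│                    └─ n *
└─ t
   └─ a
      ├─ b
      │  └─ e
      │     └─ l *
      └─ t
         └─ a
            ├─ f
            │  └─ e
            │     └─ n
            │        └─ t
            │           └─ a *
            └─ l
               └─ u *
Counting every labelled node above: 27.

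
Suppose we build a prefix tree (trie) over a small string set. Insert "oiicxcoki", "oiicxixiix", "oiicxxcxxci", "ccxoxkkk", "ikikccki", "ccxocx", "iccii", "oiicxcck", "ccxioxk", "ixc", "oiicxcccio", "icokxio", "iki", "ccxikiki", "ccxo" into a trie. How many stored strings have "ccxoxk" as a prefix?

1

Filter for entries beginning with "ccxoxk":
Matches: "ccxoxkkk"
Count: 1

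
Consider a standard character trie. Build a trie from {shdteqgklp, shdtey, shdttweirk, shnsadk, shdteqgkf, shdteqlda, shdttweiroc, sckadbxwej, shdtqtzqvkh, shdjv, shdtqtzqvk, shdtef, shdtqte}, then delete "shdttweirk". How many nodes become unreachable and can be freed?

1

Walk "shdttweirk" from the leaf back toward the root, removing each node that no remaining word uses.
The suffix "k" (1 node) is used only by "shdttweirk"; the node for "shdttweir" still has the child "o", so pruning stops there.
Nodes removed: 1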